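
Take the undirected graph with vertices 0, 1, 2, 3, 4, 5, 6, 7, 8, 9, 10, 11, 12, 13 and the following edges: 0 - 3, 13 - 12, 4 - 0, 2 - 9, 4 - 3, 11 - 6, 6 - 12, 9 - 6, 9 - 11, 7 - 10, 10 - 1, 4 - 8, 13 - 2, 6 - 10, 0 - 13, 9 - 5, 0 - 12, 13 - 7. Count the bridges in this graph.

The edges on the cycle 4-0-3-4 are not bridges since each lies on that cycle.
But removing 4 - 8 disconnects 4 from 8; removing 1 - 10 disconnects 1 from 10; removing 9 - 5 disconnects 9 from 5 — these are bridges.
That makes 3 bridges.

3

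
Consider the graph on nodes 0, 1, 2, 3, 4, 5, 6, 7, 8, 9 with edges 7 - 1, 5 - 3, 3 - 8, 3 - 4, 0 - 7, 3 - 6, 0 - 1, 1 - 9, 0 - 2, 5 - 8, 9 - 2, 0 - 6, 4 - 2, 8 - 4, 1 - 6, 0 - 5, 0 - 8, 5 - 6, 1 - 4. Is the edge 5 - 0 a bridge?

After removing 5 - 0, the path 5-8-0 still connects them, so the edge is not a bridge.

No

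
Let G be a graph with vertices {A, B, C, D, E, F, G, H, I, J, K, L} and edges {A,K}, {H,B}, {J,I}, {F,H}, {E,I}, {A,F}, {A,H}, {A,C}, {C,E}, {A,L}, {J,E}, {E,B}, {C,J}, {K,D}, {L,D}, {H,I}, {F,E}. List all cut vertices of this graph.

Removing A increases the component count from 2 to 3, so A is a cut vertex.
By contrast removing B leaves 2 components; it is not a cut vertex. No other vertex is a cut vertex either.

A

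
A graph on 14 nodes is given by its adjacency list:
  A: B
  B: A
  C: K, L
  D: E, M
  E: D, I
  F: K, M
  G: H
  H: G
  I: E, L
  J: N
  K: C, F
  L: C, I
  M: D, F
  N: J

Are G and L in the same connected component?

No

The component containing G is {G, H}, and L is not in it.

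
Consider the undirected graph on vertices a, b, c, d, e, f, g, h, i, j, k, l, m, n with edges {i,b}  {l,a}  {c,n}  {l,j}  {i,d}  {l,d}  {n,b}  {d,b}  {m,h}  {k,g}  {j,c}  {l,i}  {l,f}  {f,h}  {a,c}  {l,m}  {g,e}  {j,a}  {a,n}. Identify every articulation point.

g, l

Removing g increases the component count from 2 to 3, so g is a cut vertex.
Removing l increases the component count from 2 to 3, so l is a cut vertex.
By contrast removing f leaves 2 components; it is not a cut vertex. No other vertex is a cut vertex either.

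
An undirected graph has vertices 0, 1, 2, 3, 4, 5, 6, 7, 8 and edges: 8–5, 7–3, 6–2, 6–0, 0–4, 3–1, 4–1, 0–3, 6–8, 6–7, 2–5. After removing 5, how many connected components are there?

1

With 5 gone, the remaining components are: {0, 1, 2, 3, 4, 6, 7, 8}.
That is 1 component.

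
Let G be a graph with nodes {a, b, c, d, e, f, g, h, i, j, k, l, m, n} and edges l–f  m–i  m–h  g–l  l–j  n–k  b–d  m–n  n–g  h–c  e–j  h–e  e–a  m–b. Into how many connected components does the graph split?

1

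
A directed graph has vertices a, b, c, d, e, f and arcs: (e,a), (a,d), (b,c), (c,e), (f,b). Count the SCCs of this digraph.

{e} is an SCC by itself.
{b} is an SCC by itself.
{a} is an SCC by itself.
{d} is an SCC by itself.
{f} is an SCC by itself.
(and 1 more singleton SCC)
That gives 6 strongly connected components.

6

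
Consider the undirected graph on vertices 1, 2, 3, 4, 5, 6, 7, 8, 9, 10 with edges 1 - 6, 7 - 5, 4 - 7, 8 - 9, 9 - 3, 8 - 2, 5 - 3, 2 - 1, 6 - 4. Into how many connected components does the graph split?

10 is isolated — a component by itself.
Starting from 1 we can reach 1, 2, 3, 4, 5, 6, 7, 8, 9. That is one component of size 9.
Total: 2 components.

2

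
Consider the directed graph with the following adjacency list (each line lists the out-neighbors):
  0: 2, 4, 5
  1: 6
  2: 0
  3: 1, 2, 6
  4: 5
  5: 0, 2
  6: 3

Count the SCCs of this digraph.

2

{0, 2, 4, 5} are all mutually reachable — one SCC of size 4.
{1, 3, 6} are all mutually reachable — one SCC of size 3.
That gives 2 strongly connected components.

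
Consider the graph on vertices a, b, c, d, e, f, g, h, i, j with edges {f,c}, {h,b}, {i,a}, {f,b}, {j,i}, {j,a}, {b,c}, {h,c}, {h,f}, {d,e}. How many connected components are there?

4

g is isolated — a component by itself.
Starting from d we can reach d, e. That is one component of size 2.
Starting from a we can reach a, i, j. That is one component of size 3.
Starting from b we can reach b, c, f, h. That is one component of size 4.
Total: 4 components.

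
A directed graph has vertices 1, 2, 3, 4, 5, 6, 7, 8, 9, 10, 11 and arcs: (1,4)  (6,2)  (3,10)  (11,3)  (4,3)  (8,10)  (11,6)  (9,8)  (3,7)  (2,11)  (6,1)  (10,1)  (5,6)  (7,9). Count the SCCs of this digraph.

3

{1, 3, 4, 7, 8, 9, 10} are all mutually reachable — one SCC of size 7.
{2, 6, 11} are all mutually reachable — one SCC of size 3.
{5} is an SCC by itself.
That gives 3 strongly connected components.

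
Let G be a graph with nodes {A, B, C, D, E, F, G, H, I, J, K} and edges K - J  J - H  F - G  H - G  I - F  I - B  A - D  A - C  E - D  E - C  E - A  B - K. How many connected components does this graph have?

2

Starting from A we can reach A, C, D, E. That is one component of size 4.
Starting from B we can reach B, F, G, H, I, J, K. That is one component of size 7.
Total: 2 components.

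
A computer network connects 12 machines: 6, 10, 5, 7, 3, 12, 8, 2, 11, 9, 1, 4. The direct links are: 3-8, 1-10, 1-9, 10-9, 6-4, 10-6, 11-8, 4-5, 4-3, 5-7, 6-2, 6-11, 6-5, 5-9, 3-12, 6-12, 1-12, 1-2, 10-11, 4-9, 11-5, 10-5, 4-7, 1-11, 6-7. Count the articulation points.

0

Removing 8, for instance, still leaves 1 component. No single vertex removal increases the component count — the graph has no articulation points.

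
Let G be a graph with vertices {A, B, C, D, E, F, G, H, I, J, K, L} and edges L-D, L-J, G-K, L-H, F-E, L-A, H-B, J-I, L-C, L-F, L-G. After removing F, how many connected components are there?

2

With F gone, the remaining components are: {E}; {A, B, C, D, G, H, I, J, K, L}.
That is 2 components.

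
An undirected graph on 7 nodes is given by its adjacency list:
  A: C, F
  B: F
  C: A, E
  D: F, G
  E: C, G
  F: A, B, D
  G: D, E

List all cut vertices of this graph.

F

Removing F increases the component count from 1 to 2, so F is a cut vertex.
By contrast removing C leaves 1 component; it is not a cut vertex. No other vertex is a cut vertex either.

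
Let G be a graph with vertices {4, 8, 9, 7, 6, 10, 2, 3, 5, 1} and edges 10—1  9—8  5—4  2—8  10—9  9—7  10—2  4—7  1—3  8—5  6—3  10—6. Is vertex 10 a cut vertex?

Deleting 10 raises the number of components from 1 to 2, so 10 is a cut vertex.

Yes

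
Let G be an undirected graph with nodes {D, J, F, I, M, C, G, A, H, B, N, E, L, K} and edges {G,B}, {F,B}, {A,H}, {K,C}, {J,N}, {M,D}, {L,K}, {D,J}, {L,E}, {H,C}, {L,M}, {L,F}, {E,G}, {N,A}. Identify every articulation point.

Removing L increases the component count from 2 to 3, so L is a cut vertex.
By contrast removing K leaves 2 components; it is not a cut vertex. No other vertex is a cut vertex either.

L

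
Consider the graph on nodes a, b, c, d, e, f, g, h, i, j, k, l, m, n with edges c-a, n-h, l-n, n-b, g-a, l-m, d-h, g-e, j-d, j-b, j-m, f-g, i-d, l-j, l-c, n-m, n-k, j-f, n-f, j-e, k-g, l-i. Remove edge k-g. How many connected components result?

k and g are still connected via k-n-f-g, so the component count stays at 1.

1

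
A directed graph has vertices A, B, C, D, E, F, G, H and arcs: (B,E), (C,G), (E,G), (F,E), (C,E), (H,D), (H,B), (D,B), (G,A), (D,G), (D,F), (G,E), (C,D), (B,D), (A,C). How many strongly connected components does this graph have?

2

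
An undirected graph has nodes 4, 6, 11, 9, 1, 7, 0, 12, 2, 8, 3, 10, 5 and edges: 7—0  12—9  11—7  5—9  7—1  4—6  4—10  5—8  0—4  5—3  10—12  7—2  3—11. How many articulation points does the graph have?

3

Removing 4 increases the component count from 1 to 2, so 4 is a cut vertex.
Removing 5 increases the component count from 1 to 2, so 5 is a cut vertex.
Removing 7 increases the component count from 1 to 3, so 7 is a cut vertex.
By contrast removing 12 leaves 1 component; it is not a cut vertex. No other vertex is a cut vertex either.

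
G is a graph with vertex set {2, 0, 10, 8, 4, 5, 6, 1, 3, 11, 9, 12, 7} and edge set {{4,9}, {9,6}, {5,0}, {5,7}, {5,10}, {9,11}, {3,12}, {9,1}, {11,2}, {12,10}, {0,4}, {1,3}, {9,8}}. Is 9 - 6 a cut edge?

Yes

Removing 9 - 6 leaves no path between 9 and 6: the component count goes from 1 to 2. So it is a bridge.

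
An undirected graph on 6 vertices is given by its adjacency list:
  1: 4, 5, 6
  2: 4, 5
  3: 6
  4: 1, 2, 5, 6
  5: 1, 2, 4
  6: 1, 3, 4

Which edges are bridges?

3-6

The edges on the cycle 4-2-5-4 are not bridges since each lies on that cycle.
But removing 3-6 disconnects 3 from 6 — this is a bridge.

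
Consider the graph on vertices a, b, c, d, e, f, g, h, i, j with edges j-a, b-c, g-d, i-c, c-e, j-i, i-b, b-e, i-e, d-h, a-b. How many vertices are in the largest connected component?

6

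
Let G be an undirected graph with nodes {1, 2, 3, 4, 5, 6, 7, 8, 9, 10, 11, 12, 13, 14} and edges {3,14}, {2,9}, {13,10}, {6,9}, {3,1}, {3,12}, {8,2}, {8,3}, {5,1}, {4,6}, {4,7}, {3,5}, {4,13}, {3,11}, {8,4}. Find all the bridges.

The edges on the cycle 8-4-6-9-2-8 are not bridges since each lies on that cycle.
But removing 14—3 disconnects 14 from 3; removing 13—4 disconnects 13 from 4; removing 7—4 disconnects 7 from 4; removing 3—12 disconnects 3 from 12 — these are bridges.
In total 7 edges are bridges.

10-13, 11-3, 12-3, 13-4, 14-3, 3-8, 4-7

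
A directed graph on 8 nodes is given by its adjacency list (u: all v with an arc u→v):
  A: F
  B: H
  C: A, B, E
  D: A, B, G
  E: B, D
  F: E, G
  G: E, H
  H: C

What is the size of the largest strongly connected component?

8

{A, B, C, D, E, F, G, H} are all mutually reachable — one SCC of size 8.
The largest has 8 vertices.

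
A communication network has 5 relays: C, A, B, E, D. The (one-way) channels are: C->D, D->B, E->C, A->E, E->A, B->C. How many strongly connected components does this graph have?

2

{B, C, D} are all mutually reachable — one SCC of size 3.
{A, E} are all mutually reachable — one SCC of size 2.
That gives 2 strongly connected components.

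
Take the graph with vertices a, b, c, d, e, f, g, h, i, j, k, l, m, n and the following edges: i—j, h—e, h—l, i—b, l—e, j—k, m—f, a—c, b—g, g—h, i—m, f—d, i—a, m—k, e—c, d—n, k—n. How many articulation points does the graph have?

Removing i increases the component count from 1 to 2, so i is a cut vertex.
By contrast removing h leaves 1 component; it is not a cut vertex. No other vertex is a cut vertex either.

1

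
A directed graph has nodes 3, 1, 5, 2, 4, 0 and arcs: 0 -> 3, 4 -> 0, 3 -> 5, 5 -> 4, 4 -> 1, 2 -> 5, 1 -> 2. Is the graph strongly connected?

Yes

From 0 we can reach every vertex (0, 1, 2, 3, 4, 5), and every vertex can reach 0 (0, 1, 2, 3, 4, 5). So the whole graph is one strongly connected component.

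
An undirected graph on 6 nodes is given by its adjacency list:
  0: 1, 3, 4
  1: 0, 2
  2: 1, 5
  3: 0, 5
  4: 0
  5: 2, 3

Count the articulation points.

1

Removing 0 increases the component count from 1 to 2, so 0 is a cut vertex.
By contrast removing 4 leaves 1 component; it is not a cut vertex. No other vertex is a cut vertex either.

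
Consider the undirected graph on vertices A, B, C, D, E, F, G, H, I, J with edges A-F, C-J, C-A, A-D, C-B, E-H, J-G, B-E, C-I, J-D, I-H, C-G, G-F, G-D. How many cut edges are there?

0

The edges on the cycle C-J-D-A-C are not bridges since each lies on that cycle.
Every edge lies on some cycle, so there are no bridges.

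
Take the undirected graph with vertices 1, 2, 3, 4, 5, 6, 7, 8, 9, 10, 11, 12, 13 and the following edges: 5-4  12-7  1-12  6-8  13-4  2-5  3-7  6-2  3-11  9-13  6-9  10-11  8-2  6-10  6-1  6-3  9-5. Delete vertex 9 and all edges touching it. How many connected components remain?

With 9 gone, the remaining components are: {1, 2, 3, 4, 5, 6, 7, 8, 10, 11, 12, 13}.
That is 1 component.

1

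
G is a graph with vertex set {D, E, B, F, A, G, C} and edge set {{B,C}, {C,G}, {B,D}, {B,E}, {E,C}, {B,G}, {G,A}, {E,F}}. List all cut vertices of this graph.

B, E, G

Removing B increases the component count from 1 to 2, so B is a cut vertex.
Removing E increases the component count from 1 to 2, so E is a cut vertex.
Removing G increases the component count from 1 to 2, so G is a cut vertex.
By contrast removing C leaves 1 component; it is not a cut vertex. No other vertex is a cut vertex either.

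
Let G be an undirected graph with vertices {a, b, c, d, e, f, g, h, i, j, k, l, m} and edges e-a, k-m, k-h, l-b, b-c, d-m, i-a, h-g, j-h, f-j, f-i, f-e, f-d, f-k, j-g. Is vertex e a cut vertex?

No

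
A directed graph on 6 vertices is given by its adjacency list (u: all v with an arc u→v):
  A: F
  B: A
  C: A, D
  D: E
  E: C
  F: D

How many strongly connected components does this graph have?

2

{A, C, D, E, F} are all mutually reachable — one SCC of size 5.
{B} is an SCC by itself.
That gives 2 strongly connected components.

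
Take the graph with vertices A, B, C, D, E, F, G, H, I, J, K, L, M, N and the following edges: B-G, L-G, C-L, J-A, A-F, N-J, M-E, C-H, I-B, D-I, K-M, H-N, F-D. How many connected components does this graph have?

2

Starting from E we can reach E, K, M. That is one component of size 3.
Starting from A we can reach A, B, C, D, F, G, H, I, J, L, N. That is one component of size 11.
Total: 2 components.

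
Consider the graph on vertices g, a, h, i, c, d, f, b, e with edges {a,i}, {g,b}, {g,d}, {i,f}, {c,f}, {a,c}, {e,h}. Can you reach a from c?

Yes

From c we can reach a, c, f, i, which includes a.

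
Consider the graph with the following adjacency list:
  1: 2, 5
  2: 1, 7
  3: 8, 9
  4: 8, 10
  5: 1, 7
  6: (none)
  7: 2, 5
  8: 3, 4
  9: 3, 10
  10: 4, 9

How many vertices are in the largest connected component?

5

6 is isolated — a component by itself.
Starting from 1 we can reach 1, 2, 5, 7. That is one component of size 4.
Starting from 3 we can reach 3, 4, 8, 9, 10. That is one component of size 5.
The largest has 5 vertices.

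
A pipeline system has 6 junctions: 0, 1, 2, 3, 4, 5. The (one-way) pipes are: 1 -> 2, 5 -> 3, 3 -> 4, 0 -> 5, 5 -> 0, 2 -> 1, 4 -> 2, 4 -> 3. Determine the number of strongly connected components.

{0, 5} are all mutually reachable — one SCC of size 2.
{1, 2} are all mutually reachable — one SCC of size 2.
{3, 4} are all mutually reachable — one SCC of size 2.
That gives 3 strongly connected components.

3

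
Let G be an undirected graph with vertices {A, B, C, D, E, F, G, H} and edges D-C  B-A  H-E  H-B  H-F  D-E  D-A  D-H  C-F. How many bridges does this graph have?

0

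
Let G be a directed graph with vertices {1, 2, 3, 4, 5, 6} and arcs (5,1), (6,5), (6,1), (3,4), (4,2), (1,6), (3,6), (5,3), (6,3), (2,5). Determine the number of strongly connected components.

1

{1, 2, 3, 4, 5, 6} are all mutually reachable — one SCC of size 6.
That gives 1 strongly connected component.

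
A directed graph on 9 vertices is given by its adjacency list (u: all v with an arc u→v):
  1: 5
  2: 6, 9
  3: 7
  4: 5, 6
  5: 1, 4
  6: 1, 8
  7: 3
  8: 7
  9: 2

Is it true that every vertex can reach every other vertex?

No

There is no directed path from 8 to 2, so the graph is not strongly connected.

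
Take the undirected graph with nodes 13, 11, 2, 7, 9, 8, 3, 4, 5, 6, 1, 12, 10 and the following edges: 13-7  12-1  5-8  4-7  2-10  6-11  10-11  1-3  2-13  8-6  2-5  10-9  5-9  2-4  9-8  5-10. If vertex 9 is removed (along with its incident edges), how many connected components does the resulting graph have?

2

With 9 gone, the remaining components are: {1, 3, 12}; {2, 4, 5, 6, 7, 8, 10, 11, 13}.
That is 2 components.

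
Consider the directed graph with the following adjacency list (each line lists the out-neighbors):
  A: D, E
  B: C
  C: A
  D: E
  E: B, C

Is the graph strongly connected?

From A we can reach every vertex (A, B, C, D, E), and every vertex can reach A (A, B, C, D, E). So the whole graph is one strongly connected component.

Yes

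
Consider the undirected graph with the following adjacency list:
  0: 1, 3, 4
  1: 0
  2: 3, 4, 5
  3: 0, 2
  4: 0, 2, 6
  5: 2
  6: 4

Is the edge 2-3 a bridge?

No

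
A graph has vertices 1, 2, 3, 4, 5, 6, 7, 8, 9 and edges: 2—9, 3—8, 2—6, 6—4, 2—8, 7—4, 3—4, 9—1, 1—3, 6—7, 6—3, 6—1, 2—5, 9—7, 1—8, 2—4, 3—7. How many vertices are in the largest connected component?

9

Starting from 1 we can reach 1, 2, 3, 4, 5, 6, 7, 8, 9. That is one component of size 9.
The largest has 9 vertices.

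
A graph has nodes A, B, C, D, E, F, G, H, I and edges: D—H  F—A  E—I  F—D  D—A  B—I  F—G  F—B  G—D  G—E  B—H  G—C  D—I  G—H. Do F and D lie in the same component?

From F we can reach A, B, C, D, E, F, G, H, I, which includes D.

Yes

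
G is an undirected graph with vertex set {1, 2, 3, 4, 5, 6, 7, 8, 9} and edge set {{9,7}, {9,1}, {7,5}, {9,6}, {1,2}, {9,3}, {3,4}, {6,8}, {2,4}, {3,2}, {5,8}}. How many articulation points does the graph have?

Removing 9 increases the component count from 1 to 2, so 9 is a cut vertex.
By contrast removing 2 leaves 1 component; it is not a cut vertex. No other vertex is a cut vertex either.

1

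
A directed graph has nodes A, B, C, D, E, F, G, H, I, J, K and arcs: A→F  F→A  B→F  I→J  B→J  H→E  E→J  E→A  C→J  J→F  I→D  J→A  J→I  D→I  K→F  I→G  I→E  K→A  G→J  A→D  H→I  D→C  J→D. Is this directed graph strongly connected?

No

There is no directed path from B to K, so the graph is not strongly connected.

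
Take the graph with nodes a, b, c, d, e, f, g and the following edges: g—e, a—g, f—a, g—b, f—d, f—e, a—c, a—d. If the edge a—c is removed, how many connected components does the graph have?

2

Before removal there is 1 component.
a—c is a bridge — removing it separates a's side from c's side.
After removal: 2 components.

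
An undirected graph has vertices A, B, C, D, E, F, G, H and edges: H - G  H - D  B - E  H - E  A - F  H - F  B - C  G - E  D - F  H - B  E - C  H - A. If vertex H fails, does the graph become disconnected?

Yes

Deleting H raises the number of components from 1 to 2, so H is a cut vertex.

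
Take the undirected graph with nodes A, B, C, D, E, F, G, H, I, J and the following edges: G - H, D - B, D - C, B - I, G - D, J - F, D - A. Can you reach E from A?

The component containing A is {A, B, C, D, G, H, I}, and E is not in it.

No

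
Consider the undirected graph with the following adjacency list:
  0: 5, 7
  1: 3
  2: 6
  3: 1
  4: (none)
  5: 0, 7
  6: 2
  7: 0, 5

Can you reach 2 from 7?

The component containing 7 is {0, 5, 7}, and 2 is not in it.

No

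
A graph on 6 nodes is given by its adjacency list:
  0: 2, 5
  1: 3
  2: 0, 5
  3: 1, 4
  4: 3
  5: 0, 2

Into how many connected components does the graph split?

Starting from 0 we can reach 0, 2, 5. That is one component of size 3.
Starting from 1 we can reach 1, 3, 4. That is one component of size 3.
Total: 2 components.

2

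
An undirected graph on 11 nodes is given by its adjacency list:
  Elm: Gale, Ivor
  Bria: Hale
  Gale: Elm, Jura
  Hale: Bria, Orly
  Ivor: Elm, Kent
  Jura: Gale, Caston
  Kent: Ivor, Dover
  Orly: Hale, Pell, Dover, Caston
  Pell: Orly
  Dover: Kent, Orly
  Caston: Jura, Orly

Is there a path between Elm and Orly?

Yes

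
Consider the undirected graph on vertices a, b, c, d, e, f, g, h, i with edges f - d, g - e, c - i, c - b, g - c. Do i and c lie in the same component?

From i we can reach b, c, e, g, i, which includes c.

Yes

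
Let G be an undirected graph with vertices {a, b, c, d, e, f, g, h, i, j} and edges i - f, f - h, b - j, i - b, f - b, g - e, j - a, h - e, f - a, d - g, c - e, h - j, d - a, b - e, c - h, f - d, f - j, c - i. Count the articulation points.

0

Removing i, for instance, still leaves 1 component. No single vertex removal increases the component count — the graph has no articulation points.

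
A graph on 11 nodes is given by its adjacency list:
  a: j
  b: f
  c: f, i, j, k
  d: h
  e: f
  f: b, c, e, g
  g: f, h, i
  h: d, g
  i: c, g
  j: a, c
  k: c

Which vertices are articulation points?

Removing c increases the component count from 1 to 3, so c is a cut vertex.
Removing f increases the component count from 1 to 3, so f is a cut vertex.
Removing g increases the component count from 1 to 2, so g is a cut vertex.
Likewise h, j are cut vertices.
By contrast removing b leaves 1 component; it is not a cut vertex. No other vertex is a cut vertex either.

c, f, g, h, j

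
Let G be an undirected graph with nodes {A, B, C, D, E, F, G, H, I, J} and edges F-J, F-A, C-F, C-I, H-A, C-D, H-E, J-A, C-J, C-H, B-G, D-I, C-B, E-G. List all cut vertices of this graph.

Removing C increases the component count from 1 to 2, so C is a cut vertex.
By contrast removing H leaves 1 component; it is not a cut vertex. No other vertex is a cut vertex either.

C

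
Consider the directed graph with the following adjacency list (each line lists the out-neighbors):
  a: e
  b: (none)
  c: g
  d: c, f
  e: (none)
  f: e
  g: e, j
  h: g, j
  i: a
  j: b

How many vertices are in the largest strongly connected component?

1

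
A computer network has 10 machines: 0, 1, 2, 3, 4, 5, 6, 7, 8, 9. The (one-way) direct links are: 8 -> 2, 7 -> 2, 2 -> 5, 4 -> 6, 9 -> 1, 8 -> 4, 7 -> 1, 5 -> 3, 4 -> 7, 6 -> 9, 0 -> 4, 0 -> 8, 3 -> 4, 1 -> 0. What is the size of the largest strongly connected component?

{0, 1, 2, 3, 4, 5, 6, 7, 8, 9} are all mutually reachable — one SCC of size 10.
The largest has 10 vertices.

10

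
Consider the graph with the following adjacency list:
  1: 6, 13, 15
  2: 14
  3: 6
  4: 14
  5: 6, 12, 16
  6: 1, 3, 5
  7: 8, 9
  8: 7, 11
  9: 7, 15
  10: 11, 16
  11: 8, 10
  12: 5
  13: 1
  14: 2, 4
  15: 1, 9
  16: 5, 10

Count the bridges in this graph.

The edges on the cycle 7-9-15-1-6-5-16-10-11-8-7 are not bridges since each lies on that cycle.
But removing 2-14 disconnects 2 from 14; removing 6-3 disconnects 6 from 3; removing 12-5 disconnects 12 from 5; removing 14-4 disconnects 14 from 4 — these are bridges.
In total 5 edges are bridges.

5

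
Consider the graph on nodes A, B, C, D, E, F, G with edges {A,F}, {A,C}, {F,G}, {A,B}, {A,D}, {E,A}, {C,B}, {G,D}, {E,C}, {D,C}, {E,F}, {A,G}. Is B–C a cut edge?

After removing B–C, the path B-A-C still connects them, so the edge is not a bridge.

No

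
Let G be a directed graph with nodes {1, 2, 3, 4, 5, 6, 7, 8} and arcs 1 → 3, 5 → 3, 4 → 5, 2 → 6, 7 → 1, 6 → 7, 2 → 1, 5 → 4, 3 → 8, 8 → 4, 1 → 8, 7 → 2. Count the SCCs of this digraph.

{3, 4, 5, 8} are all mutually reachable — one SCC of size 4.
{2, 6, 7} are all mutually reachable — one SCC of size 3.
{1} is an SCC by itself.
That gives 3 strongly connected components.

3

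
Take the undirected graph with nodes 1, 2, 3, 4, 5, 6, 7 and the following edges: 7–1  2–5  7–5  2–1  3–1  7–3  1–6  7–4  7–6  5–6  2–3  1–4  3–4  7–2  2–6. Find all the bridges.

none

The edges on the cycle 7-2-3-1-4-7 are not bridges since each lies on that cycle.
Every edge lies on some cycle, so there are no bridges.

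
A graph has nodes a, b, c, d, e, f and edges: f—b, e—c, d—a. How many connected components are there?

Starting from a we can reach a, d. That is one component of size 2.
Starting from c we can reach c, e. That is one component of size 2.
Starting from b we can reach b, f. That is one component of size 2.
Total: 3 components.

3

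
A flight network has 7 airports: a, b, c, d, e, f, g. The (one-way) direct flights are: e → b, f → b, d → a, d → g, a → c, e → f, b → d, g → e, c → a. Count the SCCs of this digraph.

{b, d, e, f, g} are all mutually reachable — one SCC of size 5.
{a, c} are all mutually reachable — one SCC of size 2.
That gives 2 strongly connected components.

2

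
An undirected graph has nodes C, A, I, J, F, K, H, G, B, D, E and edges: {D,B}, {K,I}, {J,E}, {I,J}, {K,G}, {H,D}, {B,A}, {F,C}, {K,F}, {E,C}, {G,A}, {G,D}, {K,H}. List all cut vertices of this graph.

K

Removing K increases the component count from 1 to 2, so K is a cut vertex.
By contrast removing B leaves 1 component; it is not a cut vertex. No other vertex is a cut vertex either.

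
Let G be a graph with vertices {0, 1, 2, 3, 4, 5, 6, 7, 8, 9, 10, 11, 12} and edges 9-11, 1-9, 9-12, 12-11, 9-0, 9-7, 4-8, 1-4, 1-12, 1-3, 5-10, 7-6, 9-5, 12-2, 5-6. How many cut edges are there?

6

The edges on the cycle 9-5-6-7-9 are not bridges since each lies on that cycle.
But removing 9-0 disconnects 9 from 0; removing 8-4 disconnects 8 from 4; removing 12-2 disconnects 12 from 2; removing 3-1 disconnects 3 from 1 — these are bridges.
In total 6 edges are bridges.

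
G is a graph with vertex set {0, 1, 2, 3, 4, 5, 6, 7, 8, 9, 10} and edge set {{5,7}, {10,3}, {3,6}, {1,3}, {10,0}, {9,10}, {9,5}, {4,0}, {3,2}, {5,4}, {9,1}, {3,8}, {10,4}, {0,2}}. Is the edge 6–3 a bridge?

Yes

Removing 6–3 leaves no path between 6 and 3: the component count goes from 1 to 2. So it is a bridge.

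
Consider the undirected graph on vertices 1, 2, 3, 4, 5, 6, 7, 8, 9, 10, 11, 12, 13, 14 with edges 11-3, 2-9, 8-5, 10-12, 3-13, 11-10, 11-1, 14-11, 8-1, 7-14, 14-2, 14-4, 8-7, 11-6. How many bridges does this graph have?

9

The edges on the cycle 8-7-14-11-1-8 are not bridges since each lies on that cycle.
But removing 4-14 disconnects 4 from 14; removing 8-5 disconnects 8 from 5; removing 2-9 disconnects 2 from 9; removing 10-12 disconnects 10 from 12 — these are bridges.
In total 9 edges are bridges.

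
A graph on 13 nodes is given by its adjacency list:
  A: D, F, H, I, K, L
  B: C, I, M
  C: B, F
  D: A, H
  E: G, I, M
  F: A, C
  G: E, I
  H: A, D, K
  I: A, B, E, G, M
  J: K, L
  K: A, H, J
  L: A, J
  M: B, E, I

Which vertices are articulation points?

Removing A increases the component count from 1 to 2, so A is a cut vertex.
By contrast removing L leaves 1 component; it is not a cut vertex. No other vertex is a cut vertex either.

A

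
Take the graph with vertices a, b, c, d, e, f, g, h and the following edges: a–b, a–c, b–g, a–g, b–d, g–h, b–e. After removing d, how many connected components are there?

2

With d gone, the remaining components are: {f}; {a, b, c, e, g, h}.
That is 2 components.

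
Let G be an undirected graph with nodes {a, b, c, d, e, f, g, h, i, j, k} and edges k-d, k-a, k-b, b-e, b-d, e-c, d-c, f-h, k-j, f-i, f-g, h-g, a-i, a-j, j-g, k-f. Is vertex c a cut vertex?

No

Deleting c leaves 1 component (was 1) (its neighbors d, e remain connected to each other), so c is not a cut vertex.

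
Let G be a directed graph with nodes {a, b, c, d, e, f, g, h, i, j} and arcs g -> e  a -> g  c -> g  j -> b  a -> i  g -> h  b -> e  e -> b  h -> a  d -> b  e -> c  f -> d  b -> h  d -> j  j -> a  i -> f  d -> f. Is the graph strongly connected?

From j we can reach every vertex (a, b, c, d, e, f, g, h, i, j), and every vertex can reach j (a, b, c, d, e, f, g, h, i, j). So the whole graph is one strongly connected component.

Yes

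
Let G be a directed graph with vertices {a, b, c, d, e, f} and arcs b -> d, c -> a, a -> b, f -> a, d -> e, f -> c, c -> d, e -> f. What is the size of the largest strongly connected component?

{a, b, c, d, e, f} are all mutually reachable — one SCC of size 6.
The largest has 6 vertices.

6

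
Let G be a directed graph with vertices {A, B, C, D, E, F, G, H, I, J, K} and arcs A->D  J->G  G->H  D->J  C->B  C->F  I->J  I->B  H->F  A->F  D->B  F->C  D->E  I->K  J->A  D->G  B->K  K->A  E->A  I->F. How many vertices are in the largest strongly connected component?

{A, B, C, D, E, F, G, H, J, K} are all mutually reachable — one SCC of size 10.
{I} is an SCC by itself.
The largest has 10 vertices.

10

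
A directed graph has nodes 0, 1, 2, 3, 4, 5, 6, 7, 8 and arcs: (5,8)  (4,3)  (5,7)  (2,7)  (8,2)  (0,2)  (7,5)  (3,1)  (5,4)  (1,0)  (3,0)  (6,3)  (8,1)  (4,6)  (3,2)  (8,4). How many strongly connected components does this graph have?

1

{0, 1, 2, 3, 4, 5, 6, 7, 8} are all mutually reachable — one SCC of size 9.
That gives 1 strongly connected component.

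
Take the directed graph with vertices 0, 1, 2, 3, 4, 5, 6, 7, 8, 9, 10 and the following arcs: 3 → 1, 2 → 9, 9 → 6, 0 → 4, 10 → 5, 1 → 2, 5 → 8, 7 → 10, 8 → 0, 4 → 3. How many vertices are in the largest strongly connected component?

{10} is an SCC by itself.
{5} is an SCC by itself.
{0} is an SCC by itself.
{3} is an SCC by itself.
{1} is an SCC by itself.
(and 6 more singleton SCCs)
The largest has 1 vertex.

1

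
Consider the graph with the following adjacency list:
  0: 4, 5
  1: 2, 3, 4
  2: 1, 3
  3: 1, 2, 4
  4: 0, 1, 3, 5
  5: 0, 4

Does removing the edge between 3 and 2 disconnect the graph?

After removing 3-2, the path 3-1-2 still connects them, so the edge is not a bridge.

No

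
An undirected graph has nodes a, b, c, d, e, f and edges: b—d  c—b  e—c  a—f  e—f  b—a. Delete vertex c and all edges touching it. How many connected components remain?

1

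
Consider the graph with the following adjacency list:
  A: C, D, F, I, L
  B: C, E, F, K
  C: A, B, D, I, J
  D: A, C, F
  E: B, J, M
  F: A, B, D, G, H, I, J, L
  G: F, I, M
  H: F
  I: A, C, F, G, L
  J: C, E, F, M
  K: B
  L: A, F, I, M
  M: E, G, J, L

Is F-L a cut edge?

After removing F-L, the path F-I-L still connects them, so the edge is not a bridge.

No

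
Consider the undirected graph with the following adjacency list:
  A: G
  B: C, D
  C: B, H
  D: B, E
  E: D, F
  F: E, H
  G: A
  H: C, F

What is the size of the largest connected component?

Starting from A we can reach A, G. That is one component of size 2.
Starting from B we can reach B, C, D, E, F, H. That is one component of size 6.
The largest has 6 vertices.

6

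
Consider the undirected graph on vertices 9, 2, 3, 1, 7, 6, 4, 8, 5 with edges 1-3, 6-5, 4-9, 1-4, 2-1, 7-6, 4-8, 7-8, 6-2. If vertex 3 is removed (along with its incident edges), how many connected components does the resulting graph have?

1

With 3 gone, the remaining components are: {1, 2, 4, 5, 6, 7, 8, 9}.
That is 1 component.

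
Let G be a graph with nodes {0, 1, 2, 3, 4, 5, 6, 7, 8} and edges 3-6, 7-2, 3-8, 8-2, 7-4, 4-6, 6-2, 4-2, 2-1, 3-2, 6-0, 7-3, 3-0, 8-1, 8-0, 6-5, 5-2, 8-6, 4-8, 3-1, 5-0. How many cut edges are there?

The edges on the cycle 7-4-8-3-7 are not bridges since each lies on that cycle.
Every edge lies on some cycle, so there are no bridges.

0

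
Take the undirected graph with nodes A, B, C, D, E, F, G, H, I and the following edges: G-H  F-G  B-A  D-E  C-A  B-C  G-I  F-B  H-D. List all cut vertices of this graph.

Removing B increases the component count from 1 to 2, so B is a cut vertex.
Removing D increases the component count from 1 to 2, so D is a cut vertex.
Removing F increases the component count from 1 to 2, so F is a cut vertex.
Likewise G, H are cut vertices.
By contrast removing C leaves 1 component; it is not a cut vertex. No other vertex is a cut vertex either.

B, D, F, G, H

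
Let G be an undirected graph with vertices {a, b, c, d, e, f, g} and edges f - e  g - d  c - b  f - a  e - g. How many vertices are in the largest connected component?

5

Starting from b we can reach b, c. That is one component of size 2.
Starting from a we can reach a, d, e, f, g. That is one component of size 5.
The largest has 5 vertices.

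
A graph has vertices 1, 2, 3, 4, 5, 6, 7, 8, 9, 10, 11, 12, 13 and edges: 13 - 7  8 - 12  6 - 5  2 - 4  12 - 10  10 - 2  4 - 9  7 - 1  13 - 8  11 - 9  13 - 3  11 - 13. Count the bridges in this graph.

4

The edges on the cycle 11-13-8-12-10-2-4-9-11 are not bridges since each lies on that cycle.
But removing 7 - 1 disconnects 7 from 1; removing 7 - 13 disconnects 7 from 13; removing 13 - 3 disconnects 13 from 3; removing 6 - 5 disconnects 6 from 5 — these are bridges.
That makes 4 bridges.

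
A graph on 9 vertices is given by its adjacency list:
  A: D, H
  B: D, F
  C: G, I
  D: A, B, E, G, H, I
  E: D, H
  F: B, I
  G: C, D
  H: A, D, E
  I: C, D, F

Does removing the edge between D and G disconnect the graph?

No

After removing D-G, the path D-I-C-G still connects them, so the edge is not a bridge.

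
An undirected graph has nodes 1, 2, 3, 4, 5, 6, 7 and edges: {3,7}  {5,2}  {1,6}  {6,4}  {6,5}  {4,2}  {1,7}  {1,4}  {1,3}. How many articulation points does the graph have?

Removing 1 increases the component count from 1 to 2, so 1 is a cut vertex.
By contrast removing 5 leaves 1 component; it is not a cut vertex. No other vertex is a cut vertex either.

1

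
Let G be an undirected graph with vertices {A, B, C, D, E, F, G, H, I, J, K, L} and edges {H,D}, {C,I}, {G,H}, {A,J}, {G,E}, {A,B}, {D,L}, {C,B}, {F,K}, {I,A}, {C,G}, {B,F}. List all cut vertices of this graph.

A, B, C, D, F, G, H

Removing A increases the component count from 1 to 2, so A is a cut vertex.
Removing B increases the component count from 1 to 2, so B is a cut vertex.
Removing C increases the component count from 1 to 2, so C is a cut vertex.
Likewise D, F, G, H are cut vertices.
By contrast removing I leaves 1 component; it is not a cut vertex. No other vertex is a cut vertex either.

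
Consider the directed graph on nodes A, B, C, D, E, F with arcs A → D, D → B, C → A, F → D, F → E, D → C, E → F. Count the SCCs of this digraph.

3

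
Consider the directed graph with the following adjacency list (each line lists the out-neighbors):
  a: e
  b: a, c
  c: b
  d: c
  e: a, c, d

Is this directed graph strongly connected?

Yes

From d we can reach every vertex (a, b, c, d, e), and every vertex can reach d (a, b, c, d, e). So the whole graph is one strongly connected component.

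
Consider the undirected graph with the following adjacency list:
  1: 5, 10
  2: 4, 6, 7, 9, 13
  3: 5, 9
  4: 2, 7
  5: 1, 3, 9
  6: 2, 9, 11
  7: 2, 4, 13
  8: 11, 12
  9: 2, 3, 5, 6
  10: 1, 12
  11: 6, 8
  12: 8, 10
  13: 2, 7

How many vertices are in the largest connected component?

13

Starting from 1 we can reach 1, 2, 3, 4, 5, 6, 7, 8, 9, 10, 11, 12, 13. That is one component of size 13.
The largest has 13 vertices.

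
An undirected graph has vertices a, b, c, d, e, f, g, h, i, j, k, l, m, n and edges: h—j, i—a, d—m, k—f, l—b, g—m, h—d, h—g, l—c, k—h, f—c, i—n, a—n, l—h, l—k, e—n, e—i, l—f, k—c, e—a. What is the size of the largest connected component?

10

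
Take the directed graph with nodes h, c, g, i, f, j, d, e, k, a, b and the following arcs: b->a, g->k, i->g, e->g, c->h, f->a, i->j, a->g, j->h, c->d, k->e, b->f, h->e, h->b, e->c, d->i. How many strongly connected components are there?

{a, b, c, d, e, f, g, h, i, j, k} are all mutually reachable — one SCC of size 11.
That gives 1 strongly connected component.

1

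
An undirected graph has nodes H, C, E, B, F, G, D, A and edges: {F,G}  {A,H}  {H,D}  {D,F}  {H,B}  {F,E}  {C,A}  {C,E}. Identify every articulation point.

Removing F increases the component count from 1 to 2, so F is a cut vertex.
Removing H increases the component count from 1 to 2, so H is a cut vertex.
By contrast removing D leaves 1 component; it is not a cut vertex. No other vertex is a cut vertex either.

F, H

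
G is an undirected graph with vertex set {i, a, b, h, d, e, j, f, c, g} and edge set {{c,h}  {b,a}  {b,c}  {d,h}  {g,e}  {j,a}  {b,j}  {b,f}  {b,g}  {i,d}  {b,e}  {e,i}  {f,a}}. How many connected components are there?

1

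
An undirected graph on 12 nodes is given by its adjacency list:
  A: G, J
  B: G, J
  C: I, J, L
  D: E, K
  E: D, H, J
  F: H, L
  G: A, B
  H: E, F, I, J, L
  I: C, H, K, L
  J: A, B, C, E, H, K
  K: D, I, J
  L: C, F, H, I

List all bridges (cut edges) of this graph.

none

The edges on the cycle C-I-L-C are not bridges since each lies on that cycle.
Every edge lies on some cycle, so there are no bridges.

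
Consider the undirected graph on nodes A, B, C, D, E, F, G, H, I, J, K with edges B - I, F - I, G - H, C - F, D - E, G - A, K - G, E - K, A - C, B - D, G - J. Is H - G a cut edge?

Yes

Removing H - G leaves no path between H and G: the component count goes from 1 to 2. So it is a bridge.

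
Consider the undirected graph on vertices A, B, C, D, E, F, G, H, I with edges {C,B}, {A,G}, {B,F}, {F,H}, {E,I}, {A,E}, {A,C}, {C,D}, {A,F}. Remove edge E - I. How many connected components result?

2

Before removal there is 1 component.
E - I is a bridge — removing it separates E's side from I's side.
After removal: 2 components.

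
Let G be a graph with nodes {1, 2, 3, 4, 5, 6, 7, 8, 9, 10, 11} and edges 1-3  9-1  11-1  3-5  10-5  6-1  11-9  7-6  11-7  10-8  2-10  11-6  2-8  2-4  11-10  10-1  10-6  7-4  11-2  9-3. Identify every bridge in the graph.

none

The edges on the cycle 11-9-1-10-11 are not bridges since each lies on that cycle.
Every edge lies on some cycle, so there are no bridges.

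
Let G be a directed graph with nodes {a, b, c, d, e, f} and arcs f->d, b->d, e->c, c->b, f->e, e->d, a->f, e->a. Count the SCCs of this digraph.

{a, e, f} are all mutually reachable — one SCC of size 3.
{c} is an SCC by itself.
{d} is an SCC by itself.
{b} is an SCC by itself.
That gives 4 strongly connected components.

4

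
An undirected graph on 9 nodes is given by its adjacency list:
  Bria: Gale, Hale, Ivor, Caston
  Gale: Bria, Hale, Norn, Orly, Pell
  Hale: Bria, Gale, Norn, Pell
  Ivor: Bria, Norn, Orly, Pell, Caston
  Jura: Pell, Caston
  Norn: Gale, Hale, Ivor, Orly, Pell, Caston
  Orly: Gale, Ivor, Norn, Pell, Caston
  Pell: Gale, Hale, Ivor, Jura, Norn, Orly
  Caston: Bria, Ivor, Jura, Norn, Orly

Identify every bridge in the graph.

The edges on the cycle Bria-Hale-Pell-Jura-Caston-Bria are not bridges since each lies on that cycle.
Every edge lies on some cycle, so there are no bridges.

none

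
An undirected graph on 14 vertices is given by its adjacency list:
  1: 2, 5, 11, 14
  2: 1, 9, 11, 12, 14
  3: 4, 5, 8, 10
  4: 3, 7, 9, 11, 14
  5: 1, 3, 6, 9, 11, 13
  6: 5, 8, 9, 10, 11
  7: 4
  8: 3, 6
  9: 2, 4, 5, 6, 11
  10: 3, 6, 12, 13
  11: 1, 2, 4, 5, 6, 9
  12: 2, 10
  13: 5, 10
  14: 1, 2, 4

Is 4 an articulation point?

Yes

Deleting 4 raises the number of components from 1 to 2, so 4 is a cut vertex.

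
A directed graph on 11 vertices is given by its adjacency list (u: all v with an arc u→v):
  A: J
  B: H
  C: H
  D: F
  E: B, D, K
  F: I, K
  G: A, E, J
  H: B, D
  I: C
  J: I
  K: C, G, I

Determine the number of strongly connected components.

1

{A, B, C, D, E, F, G, H, I, J, K} are all mutually reachable — one SCC of size 11.
That gives 1 strongly connected component.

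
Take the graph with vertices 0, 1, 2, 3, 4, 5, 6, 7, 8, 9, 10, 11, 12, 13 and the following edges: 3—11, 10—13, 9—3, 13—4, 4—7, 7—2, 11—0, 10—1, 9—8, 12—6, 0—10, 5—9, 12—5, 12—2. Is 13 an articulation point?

No

Deleting 13 leaves 1 component (was 1) (its neighbors 4, 10 remain connected to each other), so 13 is not a cut vertex.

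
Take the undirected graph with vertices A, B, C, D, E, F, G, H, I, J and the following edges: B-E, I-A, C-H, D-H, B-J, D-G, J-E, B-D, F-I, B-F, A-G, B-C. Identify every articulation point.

B

Removing B increases the component count from 1 to 2, so B is a cut vertex.
By contrast removing G leaves 1 component; it is not a cut vertex. No other vertex is a cut vertex either.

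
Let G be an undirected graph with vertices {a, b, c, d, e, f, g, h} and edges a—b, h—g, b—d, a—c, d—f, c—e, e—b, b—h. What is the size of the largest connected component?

8

Starting from a we can reach a, b, c, d, e, f, g, h. That is one component of size 8.
The largest has 8 vertices.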